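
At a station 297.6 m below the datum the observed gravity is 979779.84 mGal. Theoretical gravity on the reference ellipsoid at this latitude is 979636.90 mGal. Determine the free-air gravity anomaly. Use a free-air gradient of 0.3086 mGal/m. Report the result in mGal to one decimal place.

51.1

Free-air correction = 0.3086 × -297.6 = -91.84 mGal
Free-air anomaly = 979779.84 − 979636.90 + (-91.84) = 51.10 mGal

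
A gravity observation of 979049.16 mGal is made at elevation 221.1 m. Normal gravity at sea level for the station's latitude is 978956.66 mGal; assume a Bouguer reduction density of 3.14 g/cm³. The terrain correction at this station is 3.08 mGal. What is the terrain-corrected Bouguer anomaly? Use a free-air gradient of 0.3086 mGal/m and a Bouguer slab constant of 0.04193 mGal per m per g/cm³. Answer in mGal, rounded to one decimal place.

Free-air correction = 0.3086 × 221.1 = 68.23 mGal
Free-air anomaly = 979049.16 − 978956.66 + (68.23) = 160.73 mGal
Bouguer slab correction = 0.04193 × 3.14 × 221.1 = 29.11 mGal
Simple Bouguer anomaly = 160.73 − (29.11) = 131.62 mGal
Complete Bouguer anomaly = 131.62 + 3.08 = 134.70 mGal

134.7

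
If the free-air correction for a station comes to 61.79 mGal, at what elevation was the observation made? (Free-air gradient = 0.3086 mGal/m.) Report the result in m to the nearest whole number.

h = 61.79 / 0.3086 = 200.23 m

200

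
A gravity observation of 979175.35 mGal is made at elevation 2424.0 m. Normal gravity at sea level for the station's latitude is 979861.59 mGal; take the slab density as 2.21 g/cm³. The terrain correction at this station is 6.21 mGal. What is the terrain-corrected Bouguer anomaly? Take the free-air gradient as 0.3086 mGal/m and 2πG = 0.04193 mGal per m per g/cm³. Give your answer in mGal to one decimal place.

Free-air correction = 0.3086 × 2424.0 = 748.05 mGal
Free-air anomaly = 979175.35 − 979861.59 + (748.05) = 61.81 mGal
Bouguer slab correction = 0.04193 × 2.21 × 2424.0 = 224.62 mGal
Simple Bouguer anomaly = 61.81 − (224.62) = -162.81 mGal
Complete Bouguer anomaly = -162.81 + 6.21 = -156.60 mGal

-156.6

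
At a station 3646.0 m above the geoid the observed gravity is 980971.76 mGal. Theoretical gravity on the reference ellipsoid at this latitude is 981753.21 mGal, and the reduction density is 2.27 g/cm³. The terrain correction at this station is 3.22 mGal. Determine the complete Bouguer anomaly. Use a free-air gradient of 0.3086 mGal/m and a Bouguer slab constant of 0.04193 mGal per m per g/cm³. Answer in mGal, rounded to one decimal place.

Free-air correction = 0.3086 × 3646.0 = 1125.16 mGal
Free-air anomaly = 980971.76 − 981753.21 + (1125.16) = 343.71 mGal
Bouguer slab correction = 0.04193 × 2.27 × 3646.0 = 347.03 mGal
Simple Bouguer anomaly = 343.71 − (347.03) = -3.32 mGal
Complete Bouguer anomaly = -3.32 + 3.22 = -0.10 mGal

-0.1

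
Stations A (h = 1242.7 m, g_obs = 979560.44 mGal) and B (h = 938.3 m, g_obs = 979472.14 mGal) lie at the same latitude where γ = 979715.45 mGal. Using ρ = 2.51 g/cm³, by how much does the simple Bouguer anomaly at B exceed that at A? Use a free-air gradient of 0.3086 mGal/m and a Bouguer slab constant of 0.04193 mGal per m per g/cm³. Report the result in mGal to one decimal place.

-150.2

Δg_SB(A) = 979560.44 − 979715.45 + 0.3086×1242.7 − 0.04193×2.51×1242.7 = 97.70 mGal
Δg_SB(B) = 979472.14 − 979715.45 + 0.3086×938.3 − 0.04193×2.51×938.3 = -52.50 mGal
Difference = -52.50 − (97.70) = -150.20 mGal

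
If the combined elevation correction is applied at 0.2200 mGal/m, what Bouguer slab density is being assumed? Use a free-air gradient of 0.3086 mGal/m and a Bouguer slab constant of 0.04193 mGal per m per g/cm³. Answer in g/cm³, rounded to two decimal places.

2.11

0.2200 = 0.3086 − 0.04193 × ρ
ρ = (0.3086 − 0.2200) / 0.04193 = 2.11 g/cm³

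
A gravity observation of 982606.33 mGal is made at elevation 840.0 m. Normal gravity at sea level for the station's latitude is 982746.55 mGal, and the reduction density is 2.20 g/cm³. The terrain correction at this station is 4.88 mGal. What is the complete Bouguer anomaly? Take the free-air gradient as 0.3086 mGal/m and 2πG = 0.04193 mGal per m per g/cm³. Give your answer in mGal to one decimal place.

Free-air correction = 0.3086 × 840.0 = 259.22 mGal
Free-air anomaly = 982606.33 − 982746.55 + (259.22) = 119.00 mGal
Bouguer slab correction = 0.04193 × 2.20 × 840.0 = 77.49 mGal
Simple Bouguer anomaly = 119.00 − (77.49) = 41.51 mGal
Complete Bouguer anomaly = 41.51 + 4.88 = 46.39 mGal

46.4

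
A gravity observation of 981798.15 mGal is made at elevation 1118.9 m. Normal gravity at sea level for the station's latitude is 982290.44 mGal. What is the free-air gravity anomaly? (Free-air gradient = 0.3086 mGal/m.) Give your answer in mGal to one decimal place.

-147.0

Free-air correction = 0.3086 × 1118.9 = 345.29 mGal
Free-air anomaly = 981798.15 − 982290.44 + (345.29) = -147.00 mGal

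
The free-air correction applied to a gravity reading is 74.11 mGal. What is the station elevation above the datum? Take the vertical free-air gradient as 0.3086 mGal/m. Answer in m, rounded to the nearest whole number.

240

h = 74.11 / 0.3086 = 240.15 m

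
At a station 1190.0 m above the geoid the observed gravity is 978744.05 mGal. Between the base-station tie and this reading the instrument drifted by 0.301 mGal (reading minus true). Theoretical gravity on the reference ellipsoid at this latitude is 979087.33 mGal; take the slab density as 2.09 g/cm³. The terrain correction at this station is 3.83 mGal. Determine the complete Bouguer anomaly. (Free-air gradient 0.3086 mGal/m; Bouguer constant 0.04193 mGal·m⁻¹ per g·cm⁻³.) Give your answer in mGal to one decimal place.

Drift-corrected reading = 978744.05 − (0.301) = 978743.749 mGal
Free-air correction = 0.3086 × 1190.0 = 367.23 mGal
Free-air anomaly = 978743.749 − 979087.33 + (367.23) = 23.649 mGal
Bouguer slab correction = 0.04193 × 2.09 × 1190.0 = 104.28 mGal
Simple Bouguer anomaly = 23.649 − (104.28) = -80.631 mGal
Complete Bouguer anomaly = -80.631 + 3.83 = -76.801 mGal

-76.8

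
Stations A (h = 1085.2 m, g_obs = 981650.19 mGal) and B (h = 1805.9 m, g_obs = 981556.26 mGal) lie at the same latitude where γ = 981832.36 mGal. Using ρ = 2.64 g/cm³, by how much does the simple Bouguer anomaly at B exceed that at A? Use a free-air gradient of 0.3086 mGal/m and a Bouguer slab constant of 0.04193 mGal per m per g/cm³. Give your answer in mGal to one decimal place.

48.7

Δg_SB(A) = 981650.19 − 981832.36 + 0.3086×1085.2 − 0.04193×2.64×1085.2 = 32.60 mGal
Δg_SB(B) = 981556.26 − 981832.36 + 0.3086×1805.9 − 0.04193×2.64×1805.9 = 81.30 mGal
Difference = 81.30 − (32.60) = 48.70 mGal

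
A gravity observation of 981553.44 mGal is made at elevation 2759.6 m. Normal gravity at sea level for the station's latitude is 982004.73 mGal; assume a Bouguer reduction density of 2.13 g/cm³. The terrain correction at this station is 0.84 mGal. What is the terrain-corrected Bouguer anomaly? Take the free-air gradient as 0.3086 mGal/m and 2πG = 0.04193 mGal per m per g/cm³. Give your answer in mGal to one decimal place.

Free-air correction = 0.3086 × 2759.6 = 851.61 mGal
Free-air anomaly = 981553.44 − 982004.73 + (851.61) = 400.32 mGal
Bouguer slab correction = 0.04193 × 2.13 × 2759.6 = 246.46 mGal
Simple Bouguer anomaly = 400.32 − (246.46) = 153.86 mGal
Complete Bouguer anomaly = 153.86 + 0.84 = 154.70 mGal

154.7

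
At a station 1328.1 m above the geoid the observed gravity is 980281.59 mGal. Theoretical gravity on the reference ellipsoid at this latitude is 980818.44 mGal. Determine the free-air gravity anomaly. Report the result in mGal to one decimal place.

Free-air correction = 0.3086 × 1328.1 = 409.85 mGal
Free-air anomaly = 980281.59 − 980818.44 + (409.85) = -127.00 mGal

-127.0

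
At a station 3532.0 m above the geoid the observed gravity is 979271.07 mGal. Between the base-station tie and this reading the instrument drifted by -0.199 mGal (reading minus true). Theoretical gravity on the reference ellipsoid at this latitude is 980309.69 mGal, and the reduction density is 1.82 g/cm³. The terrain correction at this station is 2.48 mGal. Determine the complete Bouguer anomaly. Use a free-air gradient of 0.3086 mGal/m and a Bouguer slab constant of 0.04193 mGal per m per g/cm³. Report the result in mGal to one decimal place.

Drift-corrected reading = 979271.07 − (-0.199) = 979271.269 mGal
Free-air correction = 0.3086 × 3532.0 = 1089.98 mGal
Free-air anomaly = 979271.269 − 980309.69 + (1089.98) = 51.559 mGal
Bouguer slab correction = 0.04193 × 1.82 × 3532.0 = 269.54 mGal
Simple Bouguer anomaly = 51.559 − (269.54) = -217.981 mGal
Complete Bouguer anomaly = -217.981 + 2.48 = -215.501 mGal

-215.5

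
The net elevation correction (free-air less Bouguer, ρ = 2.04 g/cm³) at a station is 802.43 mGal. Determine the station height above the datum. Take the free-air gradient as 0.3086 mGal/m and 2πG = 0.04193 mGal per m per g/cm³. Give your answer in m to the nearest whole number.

3597

Combined gradient = 0.3086 − 0.04193 × 2.04 = 0.2230628 mGal/m
h = 802.43 / 0.2230628 = 3597.33 m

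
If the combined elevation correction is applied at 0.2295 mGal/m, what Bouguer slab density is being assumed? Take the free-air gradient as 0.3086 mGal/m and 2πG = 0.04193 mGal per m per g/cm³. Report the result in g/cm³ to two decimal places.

1.89

0.2295 = 0.3086 − 0.04193 × ρ
ρ = (0.3086 − 0.2295) / 0.04193 = 1.89 g/cm³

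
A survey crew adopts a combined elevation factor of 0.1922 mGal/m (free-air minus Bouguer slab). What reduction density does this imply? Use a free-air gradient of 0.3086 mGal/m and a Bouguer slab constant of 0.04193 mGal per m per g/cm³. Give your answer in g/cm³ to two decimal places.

2.78

0.1922 = 0.3086 − 0.04193 × ρ
ρ = (0.3086 − 0.1922) / 0.04193 = 2.78 g/cm³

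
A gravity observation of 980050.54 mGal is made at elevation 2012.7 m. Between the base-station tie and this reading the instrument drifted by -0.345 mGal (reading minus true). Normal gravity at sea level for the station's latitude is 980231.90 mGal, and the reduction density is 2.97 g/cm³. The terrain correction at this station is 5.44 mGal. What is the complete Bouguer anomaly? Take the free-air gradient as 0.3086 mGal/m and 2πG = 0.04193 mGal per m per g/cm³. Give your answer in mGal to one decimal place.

Drift-corrected reading = 980050.54 − (-0.345) = 980050.885 mGal
Free-air correction = 0.3086 × 2012.7 = 621.12 mGal
Free-air anomaly = 980050.885 − 980231.90 + (621.12) = 440.105 mGal
Bouguer slab correction = 0.04193 × 2.97 × 2012.7 = 250.65 mGal
Simple Bouguer anomaly = 440.105 − (250.65) = 189.455 mGal
Complete Bouguer anomaly = 189.455 + 5.44 = 194.895 mGal

194.9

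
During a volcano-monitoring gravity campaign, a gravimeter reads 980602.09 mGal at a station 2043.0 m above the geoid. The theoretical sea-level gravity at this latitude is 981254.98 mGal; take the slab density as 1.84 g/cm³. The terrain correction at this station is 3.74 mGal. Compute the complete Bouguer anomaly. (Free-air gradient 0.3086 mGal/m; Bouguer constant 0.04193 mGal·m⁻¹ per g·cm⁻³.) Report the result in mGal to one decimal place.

-176.3

Free-air correction = 0.3086 × 2043.0 = 630.47 mGal
Free-air anomaly = 980602.09 − 981254.98 + (630.47) = -22.42 mGal
Bouguer slab correction = 0.04193 × 1.84 × 2043.0 = 157.62 mGal
Simple Bouguer anomaly = -22.42 − (157.62) = -180.04 mGal
Complete Bouguer anomaly = -180.04 + 3.74 = -176.30 mGal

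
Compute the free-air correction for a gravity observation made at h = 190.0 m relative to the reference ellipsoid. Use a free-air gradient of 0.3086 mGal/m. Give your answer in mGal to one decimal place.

Free-air correction = 0.3086 × 190.0 = 58.6 mGal

58.6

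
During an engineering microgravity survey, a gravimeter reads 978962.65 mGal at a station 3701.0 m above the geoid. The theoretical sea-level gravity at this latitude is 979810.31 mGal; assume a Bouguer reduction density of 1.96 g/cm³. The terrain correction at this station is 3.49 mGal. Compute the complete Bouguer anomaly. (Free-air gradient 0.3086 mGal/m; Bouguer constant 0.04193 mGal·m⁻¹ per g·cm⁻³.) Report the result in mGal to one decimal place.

-6.2

Free-air correction = 0.3086 × 3701.0 = 1142.13 mGal
Free-air anomaly = 978962.65 − 979810.31 + (1142.13) = 294.47 mGal
Bouguer slab correction = 0.04193 × 1.96 × 3701.0 = 304.16 mGal
Simple Bouguer anomaly = 294.47 − (304.16) = -9.69 mGal
Complete Bouguer anomaly = -9.69 + 3.49 = -6.20 mGal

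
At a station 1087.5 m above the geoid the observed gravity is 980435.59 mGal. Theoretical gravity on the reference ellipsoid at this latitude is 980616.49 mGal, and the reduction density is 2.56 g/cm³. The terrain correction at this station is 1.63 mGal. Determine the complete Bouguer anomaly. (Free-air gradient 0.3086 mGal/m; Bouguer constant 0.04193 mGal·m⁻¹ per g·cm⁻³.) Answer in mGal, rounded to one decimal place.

Free-air correction = 0.3086 × 1087.5 = 335.60 mGal
Free-air anomaly = 980435.59 − 980616.49 + (335.60) = 154.70 mGal
Bouguer slab correction = 0.04193 × 2.56 × 1087.5 = 116.73 mGal
Simple Bouguer anomaly = 154.70 − (116.73) = 37.97 mGal
Complete Bouguer anomaly = 37.97 + 1.63 = 39.60 mGal

39.6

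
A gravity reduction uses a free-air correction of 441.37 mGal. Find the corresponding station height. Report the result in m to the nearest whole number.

1430

h = 441.37 / 0.3086 = 1430.23 m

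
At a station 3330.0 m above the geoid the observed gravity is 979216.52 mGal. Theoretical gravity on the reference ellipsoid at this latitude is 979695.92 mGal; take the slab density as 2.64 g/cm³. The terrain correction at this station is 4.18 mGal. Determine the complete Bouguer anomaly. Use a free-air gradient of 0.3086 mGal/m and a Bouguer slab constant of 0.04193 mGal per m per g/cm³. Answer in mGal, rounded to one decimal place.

183.8

Free-air correction = 0.3086 × 3330.0 = 1027.64 mGal
Free-air anomaly = 979216.52 − 979695.92 + (1027.64) = 548.24 mGal
Bouguer slab correction = 0.04193 × 2.64 × 3330.0 = 368.62 mGal
Simple Bouguer anomaly = 548.24 − (368.62) = 179.62 mGal
Complete Bouguer anomaly = 179.62 + 4.18 = 183.80 mGal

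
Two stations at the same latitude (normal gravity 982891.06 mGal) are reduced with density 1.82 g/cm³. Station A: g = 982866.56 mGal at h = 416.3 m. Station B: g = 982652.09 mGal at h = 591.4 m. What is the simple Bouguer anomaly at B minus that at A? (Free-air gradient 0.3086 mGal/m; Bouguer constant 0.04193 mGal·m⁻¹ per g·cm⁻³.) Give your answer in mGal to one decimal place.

-173.8

Δg_SB(A) = 982866.56 − 982891.06 + 0.3086×416.3 − 0.04193×1.82×416.3 = 72.20 mGal
Δg_SB(B) = 982652.09 − 982891.06 + 0.3086×591.4 − 0.04193×1.82×591.4 = -101.60 mGal
Difference = -101.60 − (72.20) = -173.80 mGal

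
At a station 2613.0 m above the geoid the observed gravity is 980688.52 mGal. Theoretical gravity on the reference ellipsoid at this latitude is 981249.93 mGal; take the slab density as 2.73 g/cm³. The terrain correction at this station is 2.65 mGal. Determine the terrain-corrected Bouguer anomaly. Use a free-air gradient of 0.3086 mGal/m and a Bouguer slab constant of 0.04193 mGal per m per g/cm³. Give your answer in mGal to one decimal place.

Free-air correction = 0.3086 × 2613.0 = 806.37 mGal
Free-air anomaly = 980688.52 − 981249.93 + (806.37) = 244.96 mGal
Bouguer slab correction = 0.04193 × 2.73 × 2613.0 = 299.11 mGal
Simple Bouguer anomaly = 244.96 − (299.11) = -54.15 mGal
Complete Bouguer anomaly = -54.15 + 2.65 = -51.50 mGal

-51.5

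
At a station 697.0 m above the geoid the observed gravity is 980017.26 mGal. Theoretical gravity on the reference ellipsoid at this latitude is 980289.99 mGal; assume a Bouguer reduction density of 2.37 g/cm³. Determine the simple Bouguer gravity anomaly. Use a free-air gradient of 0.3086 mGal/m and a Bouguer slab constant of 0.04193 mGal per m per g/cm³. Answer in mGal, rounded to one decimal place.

-126.9

Free-air correction = 0.3086 × 697.0 = 215.09 mGal
Free-air anomaly = 980017.26 − 980289.99 + (215.09) = -57.64 mGal
Bouguer slab correction = 0.04193 × 2.37 × 697.0 = 69.26 mGal
Simple Bouguer anomaly = -57.64 − (69.26) = -126.90 mGal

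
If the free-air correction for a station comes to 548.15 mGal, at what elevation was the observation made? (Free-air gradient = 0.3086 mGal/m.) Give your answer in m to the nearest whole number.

1776

h = 548.15 / 0.3086 = 1776.25 m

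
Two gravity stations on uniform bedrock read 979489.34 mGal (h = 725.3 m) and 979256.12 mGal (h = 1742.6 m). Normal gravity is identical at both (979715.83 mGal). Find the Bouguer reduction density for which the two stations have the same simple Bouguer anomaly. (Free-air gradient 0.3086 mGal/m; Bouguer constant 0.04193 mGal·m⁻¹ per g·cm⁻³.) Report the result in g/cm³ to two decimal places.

Δg_obs = 979256.12 − 979489.34 = -233.22 mGal over Δh = 1742.6 − 725.3 = 1017.3 m
Equal Bouguer anomalies ⇒ Δg_obs + (0.3086 − 0.04193ρ)·Δh = 0
0.3086 − 0.04193ρ = −Δg_obs/Δh = 0.22925
ρ = (0.3086 − 0.22925) / 0.04193 = 1.89 g/cm³

1.89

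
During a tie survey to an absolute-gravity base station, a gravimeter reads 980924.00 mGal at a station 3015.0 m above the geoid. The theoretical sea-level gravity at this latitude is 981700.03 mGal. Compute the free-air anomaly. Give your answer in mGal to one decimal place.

Free-air correction = 0.3086 × 3015.0 = 930.43 mGal
Free-air anomaly = 980924.00 − 981700.03 + (930.43) = 154.40 mGal

154.4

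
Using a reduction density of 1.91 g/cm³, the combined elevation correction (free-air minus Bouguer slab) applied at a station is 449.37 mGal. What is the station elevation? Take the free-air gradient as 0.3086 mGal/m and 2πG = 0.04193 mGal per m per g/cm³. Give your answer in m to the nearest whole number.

1966

Combined gradient = 0.3086 − 0.04193 × 1.91 = 0.2285137 mGal/m
h = 449.37 / 0.2285137 = 1966.49 m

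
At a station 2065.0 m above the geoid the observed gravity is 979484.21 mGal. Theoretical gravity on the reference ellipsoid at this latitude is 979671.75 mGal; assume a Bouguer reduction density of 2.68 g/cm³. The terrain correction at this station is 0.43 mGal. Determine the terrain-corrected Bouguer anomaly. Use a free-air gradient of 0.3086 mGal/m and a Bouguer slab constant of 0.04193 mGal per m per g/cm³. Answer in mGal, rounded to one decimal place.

Free-air correction = 0.3086 × 2065.0 = 637.26 mGal
Free-air anomaly = 979484.21 − 979671.75 + (637.26) = 449.72 mGal
Bouguer slab correction = 0.04193 × 2.68 × 2065.0 = 232.05 mGal
Simple Bouguer anomaly = 449.72 − (232.05) = 217.67 mGal
Complete Bouguer anomaly = 217.67 + 0.43 = 218.10 mGal

218.1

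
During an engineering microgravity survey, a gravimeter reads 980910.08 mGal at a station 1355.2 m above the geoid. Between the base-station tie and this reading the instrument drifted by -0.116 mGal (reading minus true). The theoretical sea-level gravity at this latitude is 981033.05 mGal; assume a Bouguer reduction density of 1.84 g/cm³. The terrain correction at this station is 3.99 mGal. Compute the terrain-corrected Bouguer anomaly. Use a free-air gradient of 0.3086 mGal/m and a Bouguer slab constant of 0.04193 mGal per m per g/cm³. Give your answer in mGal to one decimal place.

194.8

Drift-corrected reading = 980910.08 − (-0.116) = 980910.196 mGal
Free-air correction = 0.3086 × 1355.2 = 418.21 mGal
Free-air anomaly = 980910.196 − 981033.05 + (418.21) = 295.356 mGal
Bouguer slab correction = 0.04193 × 1.84 × 1355.2 = 104.56 mGal
Simple Bouguer anomaly = 295.356 − (104.56) = 190.796 mGal
Complete Bouguer anomaly = 190.796 + 3.99 = 194.786 mGal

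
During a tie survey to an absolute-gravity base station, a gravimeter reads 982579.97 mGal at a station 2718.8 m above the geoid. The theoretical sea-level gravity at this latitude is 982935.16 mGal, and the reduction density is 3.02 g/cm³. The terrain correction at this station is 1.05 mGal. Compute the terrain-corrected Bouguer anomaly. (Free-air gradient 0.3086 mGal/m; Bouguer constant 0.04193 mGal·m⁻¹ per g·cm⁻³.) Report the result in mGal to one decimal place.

140.6

Free-air correction = 0.3086 × 2718.8 = 839.02 mGal
Free-air anomaly = 982579.97 − 982935.16 + (839.02) = 483.83 mGal
Bouguer slab correction = 0.04193 × 3.02 × 2718.8 = 344.28 mGal
Simple Bouguer anomaly = 483.83 − (344.28) = 139.55 mGal
Complete Bouguer anomaly = 139.55 + 1.05 = 140.60 mGal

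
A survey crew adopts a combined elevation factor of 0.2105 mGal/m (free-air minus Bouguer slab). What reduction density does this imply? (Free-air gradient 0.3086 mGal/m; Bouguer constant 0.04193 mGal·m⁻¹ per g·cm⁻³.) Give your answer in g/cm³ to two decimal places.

2.34

0.2105 = 0.3086 − 0.04193 × ρ
ρ = (0.3086 − 0.2105) / 0.04193 = 2.34 g/cm³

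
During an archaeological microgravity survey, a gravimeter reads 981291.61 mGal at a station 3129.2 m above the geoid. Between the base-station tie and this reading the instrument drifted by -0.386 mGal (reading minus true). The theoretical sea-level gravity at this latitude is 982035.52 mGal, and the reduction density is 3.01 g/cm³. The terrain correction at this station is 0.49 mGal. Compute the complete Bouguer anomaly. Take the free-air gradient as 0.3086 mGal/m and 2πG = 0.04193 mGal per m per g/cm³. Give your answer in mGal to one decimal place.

Drift-corrected reading = 981291.61 − (-0.386) = 981291.996 mGal
Free-air correction = 0.3086 × 3129.2 = 965.67 mGal
Free-air anomaly = 981291.996 − 982035.52 + (965.67) = 222.146 mGal
Bouguer slab correction = 0.04193 × 3.01 × 3129.2 = 394.93 mGal
Simple Bouguer anomaly = 222.146 − (394.93) = -172.784 mGal
Complete Bouguer anomaly = -172.784 + 0.49 = -172.294 mGal

-172.3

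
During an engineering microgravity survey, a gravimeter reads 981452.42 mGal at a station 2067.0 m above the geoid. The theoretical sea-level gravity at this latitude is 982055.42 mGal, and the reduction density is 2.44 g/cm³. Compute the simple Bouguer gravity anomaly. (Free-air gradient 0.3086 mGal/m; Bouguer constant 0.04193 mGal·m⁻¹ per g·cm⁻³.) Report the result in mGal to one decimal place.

-176.6

Free-air correction = 0.3086 × 2067.0 = 637.88 mGal
Free-air anomaly = 981452.42 − 982055.42 + (637.88) = 34.88 mGal
Bouguer slab correction = 0.04193 × 2.44 × 2067.0 = 211.47 mGal
Simple Bouguer anomaly = 34.88 − (211.47) = -176.59 mGal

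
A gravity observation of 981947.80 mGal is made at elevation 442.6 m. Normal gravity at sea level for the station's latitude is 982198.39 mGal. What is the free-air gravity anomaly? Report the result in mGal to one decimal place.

Free-air correction = 0.3086 × 442.6 = 136.59 mGal
Free-air anomaly = 981947.80 − 982198.39 + (136.59) = -114.00 mGal

-114.0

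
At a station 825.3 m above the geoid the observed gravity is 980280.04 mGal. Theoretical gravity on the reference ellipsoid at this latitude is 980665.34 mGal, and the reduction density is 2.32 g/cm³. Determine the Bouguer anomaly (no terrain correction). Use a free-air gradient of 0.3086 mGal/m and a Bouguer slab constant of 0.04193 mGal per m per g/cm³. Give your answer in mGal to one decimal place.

-210.9

Free-air correction = 0.3086 × 825.3 = 254.69 mGal
Free-air anomaly = 980280.04 − 980665.34 + (254.69) = -130.61 mGal
Bouguer slab correction = 0.04193 × 2.32 × 825.3 = 80.28 mGal
Simple Bouguer anomaly = -130.61 − (80.28) = -210.89 mGal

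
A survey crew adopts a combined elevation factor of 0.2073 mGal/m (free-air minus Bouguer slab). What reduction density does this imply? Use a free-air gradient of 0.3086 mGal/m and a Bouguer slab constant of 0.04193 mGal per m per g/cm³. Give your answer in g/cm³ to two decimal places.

2.42

0.2073 = 0.3086 − 0.04193 × ρ
ρ = (0.3086 − 0.2073) / 0.04193 = 2.42 g/cm³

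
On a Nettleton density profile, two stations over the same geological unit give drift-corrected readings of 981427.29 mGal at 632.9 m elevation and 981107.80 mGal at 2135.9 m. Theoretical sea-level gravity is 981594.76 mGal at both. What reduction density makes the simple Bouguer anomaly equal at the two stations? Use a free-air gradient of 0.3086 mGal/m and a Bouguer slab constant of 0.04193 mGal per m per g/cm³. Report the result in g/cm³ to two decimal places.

Δg_obs = 981107.80 − 981427.29 = -319.49 mGal over Δh = 2135.9 − 632.9 = 1503.0 m
Equal Bouguer anomalies ⇒ Δg_obs + (0.3086 − 0.04193ρ)·Δh = 0
0.3086 − 0.04193ρ = −Δg_obs/Δh = 0.21257
ρ = (0.3086 − 0.21257) / 0.04193 = 2.29 g/cm³

2.29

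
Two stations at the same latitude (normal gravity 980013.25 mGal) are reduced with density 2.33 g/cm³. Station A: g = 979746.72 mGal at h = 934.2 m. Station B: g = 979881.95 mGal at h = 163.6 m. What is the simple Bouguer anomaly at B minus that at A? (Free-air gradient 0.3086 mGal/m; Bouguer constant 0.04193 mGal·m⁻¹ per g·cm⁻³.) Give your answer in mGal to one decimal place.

Δg_SB(A) = 979746.72 − 980013.25 + 0.3086×934.2 − 0.04193×2.33×934.2 = -69.50 mGal
Δg_SB(B) = 979881.95 − 980013.25 + 0.3086×163.6 − 0.04193×2.33×163.6 = -96.80 mGal
Difference = -96.80 − (-69.50) = -27.30 mGal

-27.3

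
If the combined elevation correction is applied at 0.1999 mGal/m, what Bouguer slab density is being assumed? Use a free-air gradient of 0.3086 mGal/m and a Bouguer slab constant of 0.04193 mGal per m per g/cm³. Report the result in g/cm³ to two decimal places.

2.59

0.1999 = 0.3086 − 0.04193 × ρ
ρ = (0.3086 − 0.1999) / 0.04193 = 2.59 g/cm³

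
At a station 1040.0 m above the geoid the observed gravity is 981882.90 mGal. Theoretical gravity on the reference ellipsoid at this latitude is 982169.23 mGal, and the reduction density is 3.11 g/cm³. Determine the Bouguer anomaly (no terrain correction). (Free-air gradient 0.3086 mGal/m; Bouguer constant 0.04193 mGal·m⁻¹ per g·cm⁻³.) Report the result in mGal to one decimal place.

-101.0

Free-air correction = 0.3086 × 1040.0 = 320.94 mGal
Free-air anomaly = 981882.90 − 982169.23 + (320.94) = 34.61 mGal
Bouguer slab correction = 0.04193 × 3.11 × 1040.0 = 135.62 mGal
Simple Bouguer anomaly = 34.61 − (135.62) = -101.01 mGal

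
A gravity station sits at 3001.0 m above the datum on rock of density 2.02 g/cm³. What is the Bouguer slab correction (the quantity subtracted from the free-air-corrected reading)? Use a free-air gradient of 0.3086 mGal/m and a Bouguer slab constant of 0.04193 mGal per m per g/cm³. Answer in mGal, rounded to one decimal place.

Bouguer slab correction = 0.04193 × 2.02 × 3001.0 = 254.2 mGal

254.2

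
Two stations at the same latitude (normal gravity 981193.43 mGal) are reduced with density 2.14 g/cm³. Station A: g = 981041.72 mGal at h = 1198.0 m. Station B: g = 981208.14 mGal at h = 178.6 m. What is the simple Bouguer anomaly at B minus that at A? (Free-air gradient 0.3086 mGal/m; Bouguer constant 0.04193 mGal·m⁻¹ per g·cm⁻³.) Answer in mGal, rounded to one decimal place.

Δg_SB(A) = 981041.72 − 981193.43 + 0.3086×1198.0 − 0.04193×2.14×1198.0 = 110.50 mGal
Δg_SB(B) = 981208.14 − 981193.43 + 0.3086×178.6 − 0.04193×2.14×178.6 = 53.80 mGal
Difference = 53.80 − (110.50) = -56.70 mGal

-56.7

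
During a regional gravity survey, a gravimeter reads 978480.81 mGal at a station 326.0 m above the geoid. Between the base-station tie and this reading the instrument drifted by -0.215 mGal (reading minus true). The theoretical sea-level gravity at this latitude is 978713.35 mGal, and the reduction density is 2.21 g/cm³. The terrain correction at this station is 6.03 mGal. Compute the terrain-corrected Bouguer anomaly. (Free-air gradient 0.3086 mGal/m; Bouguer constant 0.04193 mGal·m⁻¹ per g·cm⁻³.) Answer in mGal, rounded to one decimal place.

Drift-corrected reading = 978480.81 − (-0.215) = 978481.025 mGal
Free-air correction = 0.3086 × 326.0 = 100.60 mGal
Free-air anomaly = 978481.025 − 978713.35 + (100.60) = -131.725 mGal
Bouguer slab correction = 0.04193 × 2.21 × 326.0 = 30.21 mGal
Simple Bouguer anomaly = -131.725 − (30.21) = -161.935 mGal
Complete Bouguer anomaly = -161.935 + 6.03 = -155.905 mGal

-155.9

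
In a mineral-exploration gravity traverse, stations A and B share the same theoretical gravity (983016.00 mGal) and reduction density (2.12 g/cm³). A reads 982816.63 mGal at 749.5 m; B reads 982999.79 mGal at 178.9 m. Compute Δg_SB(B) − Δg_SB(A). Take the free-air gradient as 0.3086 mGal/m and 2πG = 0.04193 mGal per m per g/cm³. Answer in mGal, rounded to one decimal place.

Δg_SB(A) = 982816.63 − 983016.00 + 0.3086×749.5 − 0.04193×2.12×749.5 = -34.70 mGal
Δg_SB(B) = 982999.79 − 983016.00 + 0.3086×178.9 − 0.04193×2.12×178.9 = 23.10 mGal
Difference = 23.10 − (-34.70) = 57.80 mGal

57.8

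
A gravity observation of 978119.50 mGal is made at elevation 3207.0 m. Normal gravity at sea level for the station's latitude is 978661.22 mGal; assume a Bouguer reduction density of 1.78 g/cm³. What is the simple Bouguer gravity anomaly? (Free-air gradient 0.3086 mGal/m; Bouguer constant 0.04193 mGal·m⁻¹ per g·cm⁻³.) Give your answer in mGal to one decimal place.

Free-air correction = 0.3086 × 3207.0 = 989.68 mGal
Free-air anomaly = 978119.50 − 978661.22 + (989.68) = 447.96 mGal
Bouguer slab correction = 0.04193 × 1.78 × 3207.0 = 239.36 mGal
Simple Bouguer anomaly = 447.96 − (239.36) = 208.60 mGal

208.6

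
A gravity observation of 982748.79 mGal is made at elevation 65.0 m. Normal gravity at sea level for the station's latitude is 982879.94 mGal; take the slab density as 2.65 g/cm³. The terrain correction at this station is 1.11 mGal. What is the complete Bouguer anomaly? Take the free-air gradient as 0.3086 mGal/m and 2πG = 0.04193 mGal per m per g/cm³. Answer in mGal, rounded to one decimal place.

-117.2

Free-air correction = 0.3086 × 65.0 = 20.06 mGal
Free-air anomaly = 982748.79 − 982879.94 + (20.06) = -111.09 mGal
Bouguer slab correction = 0.04193 × 2.65 × 65.0 = 7.22 mGal
Simple Bouguer anomaly = -111.09 − (7.22) = -118.31 mGal
Complete Bouguer anomaly = -118.31 + 1.11 = -117.20 mGal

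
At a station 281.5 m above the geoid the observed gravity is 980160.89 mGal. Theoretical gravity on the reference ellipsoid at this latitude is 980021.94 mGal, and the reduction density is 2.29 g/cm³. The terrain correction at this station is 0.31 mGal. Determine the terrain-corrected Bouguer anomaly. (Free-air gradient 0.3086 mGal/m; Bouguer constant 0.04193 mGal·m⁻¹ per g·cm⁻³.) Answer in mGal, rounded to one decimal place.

Free-air correction = 0.3086 × 281.5 = 86.87 mGal
Free-air anomaly = 980160.89 − 980021.94 + (86.87) = 225.82 mGal
Bouguer slab correction = 0.04193 × 2.29 × 281.5 = 27.03 mGal
Simple Bouguer anomaly = 225.82 − (27.03) = 198.79 mGal
Complete Bouguer anomaly = 198.79 + 0.31 = 199.10 mGal

199.1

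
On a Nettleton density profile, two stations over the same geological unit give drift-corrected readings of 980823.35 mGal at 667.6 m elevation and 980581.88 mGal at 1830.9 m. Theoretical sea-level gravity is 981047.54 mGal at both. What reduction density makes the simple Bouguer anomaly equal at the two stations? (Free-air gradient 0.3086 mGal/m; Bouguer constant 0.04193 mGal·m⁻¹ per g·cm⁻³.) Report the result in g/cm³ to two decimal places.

Δg_obs = 980581.88 − 980823.35 = -241.47 mGal over Δh = 1830.9 − 667.6 = 1163.3 m
Equal Bouguer anomalies ⇒ Δg_obs + (0.3086 − 0.04193ρ)·Δh = 0
0.3086 − 0.04193ρ = −Δg_obs/Δh = 0.20757
ρ = (0.3086 − 0.20757) / 0.04193 = 2.41 g/cm³

2.41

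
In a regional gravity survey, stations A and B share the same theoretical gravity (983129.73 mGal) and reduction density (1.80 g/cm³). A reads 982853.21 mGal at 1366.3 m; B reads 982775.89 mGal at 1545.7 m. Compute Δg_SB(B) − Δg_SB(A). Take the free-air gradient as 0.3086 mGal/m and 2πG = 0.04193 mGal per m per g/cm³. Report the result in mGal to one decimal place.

-35.5

Δg_SB(A) = 982853.21 − 983129.73 + 0.3086×1366.3 − 0.04193×1.80×1366.3 = 42.00 mGal
Δg_SB(B) = 982775.89 − 983129.73 + 0.3086×1545.7 − 0.04193×1.80×1545.7 = 6.50 mGal
Difference = 6.50 − (42.00) = -35.50 mGal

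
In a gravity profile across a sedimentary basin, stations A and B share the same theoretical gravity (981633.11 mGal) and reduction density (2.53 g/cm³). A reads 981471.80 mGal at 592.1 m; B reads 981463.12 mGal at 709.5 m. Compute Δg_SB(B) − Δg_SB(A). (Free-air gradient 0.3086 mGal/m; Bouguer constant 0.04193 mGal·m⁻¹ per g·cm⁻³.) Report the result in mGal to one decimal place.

Δg_SB(A) = 981471.80 − 981633.11 + 0.3086×592.1 − 0.04193×2.53×592.1 = -41.40 mGal
Δg_SB(B) = 981463.12 − 981633.11 + 0.3086×709.5 − 0.04193×2.53×709.5 = -26.30 mGal
Difference = -26.30 − (-41.40) = 15.10 mGal

15.1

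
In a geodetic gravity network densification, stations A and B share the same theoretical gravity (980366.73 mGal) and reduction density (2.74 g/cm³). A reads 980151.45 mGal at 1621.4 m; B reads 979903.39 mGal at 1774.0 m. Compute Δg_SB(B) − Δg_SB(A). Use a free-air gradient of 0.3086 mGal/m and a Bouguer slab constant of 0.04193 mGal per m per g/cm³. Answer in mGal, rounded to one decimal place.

-218.5

Δg_SB(A) = 980151.45 − 980366.73 + 0.3086×1621.4 − 0.04193×2.74×1621.4 = 98.80 mGal
Δg_SB(B) = 979903.39 − 980366.73 + 0.3086×1774.0 − 0.04193×2.74×1774.0 = -119.70 mGal
Difference = -119.70 − (98.80) = -218.50 mGal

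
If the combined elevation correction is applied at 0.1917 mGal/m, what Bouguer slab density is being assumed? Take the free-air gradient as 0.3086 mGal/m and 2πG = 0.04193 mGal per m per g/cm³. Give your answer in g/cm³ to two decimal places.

0.1917 = 0.3086 − 0.04193 × ρ
ρ = (0.3086 − 0.1917) / 0.04193 = 2.79 g/cm³

2.79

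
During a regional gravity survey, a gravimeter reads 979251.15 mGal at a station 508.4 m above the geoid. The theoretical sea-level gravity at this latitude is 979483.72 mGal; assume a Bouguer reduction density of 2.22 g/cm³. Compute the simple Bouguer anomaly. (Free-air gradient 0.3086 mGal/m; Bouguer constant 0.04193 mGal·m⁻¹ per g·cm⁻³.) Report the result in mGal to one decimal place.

Free-air correction = 0.3086 × 508.4 = 156.89 mGal
Free-air anomaly = 979251.15 − 979483.72 + (156.89) = -75.68 mGal
Bouguer slab correction = 0.04193 × 2.22 × 508.4 = 47.32 mGal
Simple Bouguer anomaly = -75.68 − (47.32) = -123.00 mGal

-123.0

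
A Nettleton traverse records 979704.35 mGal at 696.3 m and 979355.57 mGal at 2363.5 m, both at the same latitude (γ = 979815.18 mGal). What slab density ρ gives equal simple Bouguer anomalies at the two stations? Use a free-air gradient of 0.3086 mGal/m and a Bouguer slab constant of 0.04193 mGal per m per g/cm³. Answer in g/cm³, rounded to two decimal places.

Δg_obs = 979355.57 − 979704.35 = -348.78 mGal over Δh = 2363.5 − 696.3 = 1667.2 m
Equal Bouguer anomalies ⇒ Δg_obs + (0.3086 − 0.04193ρ)·Δh = 0
0.3086 − 0.04193ρ = −Δg_obs/Δh = 0.20920
ρ = (0.3086 − 0.20920) / 0.04193 = 2.37 g/cm³

2.37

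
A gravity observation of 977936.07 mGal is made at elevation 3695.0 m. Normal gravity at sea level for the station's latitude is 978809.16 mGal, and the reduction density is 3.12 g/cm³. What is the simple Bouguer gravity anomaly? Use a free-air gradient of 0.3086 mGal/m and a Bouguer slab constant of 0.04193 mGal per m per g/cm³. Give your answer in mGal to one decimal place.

-216.2

Free-air correction = 0.3086 × 3695.0 = 1140.28 mGal
Free-air anomaly = 977936.07 − 978809.16 + (1140.28) = 267.19 mGal
Bouguer slab correction = 0.04193 × 3.12 × 3695.0 = 483.39 mGal
Simple Bouguer anomaly = 267.19 − (483.39) = -216.20 mGal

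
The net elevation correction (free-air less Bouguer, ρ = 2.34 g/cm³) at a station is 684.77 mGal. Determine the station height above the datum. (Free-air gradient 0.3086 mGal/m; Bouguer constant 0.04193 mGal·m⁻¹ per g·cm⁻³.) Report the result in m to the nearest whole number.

3253

Combined gradient = 0.3086 − 0.04193 × 2.34 = 0.2104838 mGal/m
h = 684.77 / 0.2104838 = 3253.31 m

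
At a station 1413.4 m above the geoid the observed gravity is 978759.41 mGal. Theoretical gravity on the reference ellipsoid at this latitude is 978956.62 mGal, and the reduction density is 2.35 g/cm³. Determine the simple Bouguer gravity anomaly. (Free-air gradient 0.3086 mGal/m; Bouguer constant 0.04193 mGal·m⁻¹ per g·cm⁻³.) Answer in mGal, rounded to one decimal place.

Free-air correction = 0.3086 × 1413.4 = 436.18 mGal
Free-air anomaly = 978759.41 − 978956.62 + (436.18) = 238.97 mGal
Bouguer slab correction = 0.04193 × 2.35 × 1413.4 = 139.27 mGal
Simple Bouguer anomaly = 238.97 − (139.27) = 99.70 mGal

99.7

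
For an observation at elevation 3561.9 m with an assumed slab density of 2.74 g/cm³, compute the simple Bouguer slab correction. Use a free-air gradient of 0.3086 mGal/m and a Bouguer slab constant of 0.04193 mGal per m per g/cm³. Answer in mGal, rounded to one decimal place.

409.2

Bouguer slab correction = 0.04193 × 2.74 × 3561.9 = 409.2 mGal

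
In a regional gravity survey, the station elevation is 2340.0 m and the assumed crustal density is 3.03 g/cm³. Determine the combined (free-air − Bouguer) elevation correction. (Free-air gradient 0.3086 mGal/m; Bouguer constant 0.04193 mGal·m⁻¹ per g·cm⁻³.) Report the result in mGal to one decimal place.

424.8

Combined gradient = 0.3086 − 0.04193 × 3.03 = 0.1815521 mGal/m
Combined elevation correction = 0.1815521 × 2340.0 = 424.8 mGal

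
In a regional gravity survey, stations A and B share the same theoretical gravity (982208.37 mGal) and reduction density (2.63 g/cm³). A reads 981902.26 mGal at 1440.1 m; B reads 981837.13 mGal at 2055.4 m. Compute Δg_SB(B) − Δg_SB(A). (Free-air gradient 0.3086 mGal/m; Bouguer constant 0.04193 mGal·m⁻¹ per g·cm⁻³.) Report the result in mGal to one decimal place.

56.9

Δg_SB(A) = 981902.26 − 982208.37 + 0.3086×1440.1 − 0.04193×2.63×1440.1 = -20.50 mGal
Δg_SB(B) = 981837.13 − 982208.37 + 0.3086×2055.4 − 0.04193×2.63×2055.4 = 36.40 mGal
Difference = 36.40 − (-20.50) = 56.90 mGal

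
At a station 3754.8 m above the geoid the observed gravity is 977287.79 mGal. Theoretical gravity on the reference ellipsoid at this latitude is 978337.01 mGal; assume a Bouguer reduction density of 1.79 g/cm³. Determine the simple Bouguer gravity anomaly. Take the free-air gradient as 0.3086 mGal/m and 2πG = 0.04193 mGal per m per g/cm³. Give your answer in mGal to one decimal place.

-172.3

Free-air correction = 0.3086 × 3754.8 = 1158.73 mGal
Free-air anomaly = 977287.79 − 978337.01 + (1158.73) = 109.51 mGal
Bouguer slab correction = 0.04193 × 1.79 × 3754.8 = 281.82 mGal
Simple Bouguer anomaly = 109.51 − (281.82) = -172.31 mGal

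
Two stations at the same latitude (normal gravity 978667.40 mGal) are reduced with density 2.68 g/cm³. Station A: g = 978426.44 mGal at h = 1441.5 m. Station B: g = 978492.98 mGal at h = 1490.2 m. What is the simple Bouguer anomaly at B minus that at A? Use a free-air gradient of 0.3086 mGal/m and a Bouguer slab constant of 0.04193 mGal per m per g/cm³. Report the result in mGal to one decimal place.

Δg_SB(A) = 978426.44 − 978667.40 + 0.3086×1441.5 − 0.04193×2.68×1441.5 = 41.90 mGal
Δg_SB(B) = 978492.98 − 978667.40 + 0.3086×1490.2 − 0.04193×2.68×1490.2 = 118.00 mGal
Difference = 118.00 − (41.90) = 76.10 mGal

76.1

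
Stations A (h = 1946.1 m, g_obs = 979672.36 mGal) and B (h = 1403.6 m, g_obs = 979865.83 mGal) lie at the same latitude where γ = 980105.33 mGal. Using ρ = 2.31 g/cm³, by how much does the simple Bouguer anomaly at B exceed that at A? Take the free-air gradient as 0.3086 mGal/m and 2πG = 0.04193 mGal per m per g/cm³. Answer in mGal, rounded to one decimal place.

78.6

Δg_SB(A) = 979672.36 − 980105.33 + 0.3086×1946.1 − 0.04193×2.31×1946.1 = -20.90 mGal
Δg_SB(B) = 979865.83 − 980105.33 + 0.3086×1403.6 − 0.04193×2.31×1403.6 = 57.70 mGal
Difference = 57.70 − (-20.90) = 78.60 mGal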